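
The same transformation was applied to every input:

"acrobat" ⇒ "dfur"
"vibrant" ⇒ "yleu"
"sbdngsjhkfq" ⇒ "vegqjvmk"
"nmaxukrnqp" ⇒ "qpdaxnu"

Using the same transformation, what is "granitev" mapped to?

judql

What's happening: shift every letter 3 places forward in the alphabet (wrapping around), then delete the last 3 characters.
On "granitev": the first step gives "judqlwhy", and the second then gives "judql".
(Check on "acrobat": → "dfuredw" → "dfur" ✓)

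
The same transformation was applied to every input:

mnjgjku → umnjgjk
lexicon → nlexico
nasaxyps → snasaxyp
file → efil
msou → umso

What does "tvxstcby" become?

What's happening: move the last character to the front.
For "tvxstcby" the result is "ytvxstcb".

ytvxstcb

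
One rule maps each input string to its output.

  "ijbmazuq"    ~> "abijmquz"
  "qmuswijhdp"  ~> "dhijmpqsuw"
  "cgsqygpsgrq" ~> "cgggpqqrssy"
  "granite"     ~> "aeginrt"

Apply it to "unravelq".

The rule is to sort the characters into alphabetical order.
On "unravelq" that produces "aelnqruv".

aelnqruv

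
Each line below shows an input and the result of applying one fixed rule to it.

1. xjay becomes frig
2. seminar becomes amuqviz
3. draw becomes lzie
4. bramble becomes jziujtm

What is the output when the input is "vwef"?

Each output is the input with this applied: shift every letter 8 places forward in the alphabet (wrapping around).
On "vwef" that produces "demn".

demn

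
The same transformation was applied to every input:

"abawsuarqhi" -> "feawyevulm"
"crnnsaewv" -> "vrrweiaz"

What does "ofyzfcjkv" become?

jcdjgnoz

Each output is the input with this applied: delete the first character, then shift every letter 4 places forward in the alphabet (wrapping around).
"ofyzfcjkv" → "fyzfcjkv" → "jcdjgnoz".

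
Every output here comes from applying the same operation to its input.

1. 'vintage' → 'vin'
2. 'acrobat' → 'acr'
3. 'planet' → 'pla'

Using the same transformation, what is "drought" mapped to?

dro

In each case the input is transformed by: keep only the first 3 characters.
For "drought" the result is "dro".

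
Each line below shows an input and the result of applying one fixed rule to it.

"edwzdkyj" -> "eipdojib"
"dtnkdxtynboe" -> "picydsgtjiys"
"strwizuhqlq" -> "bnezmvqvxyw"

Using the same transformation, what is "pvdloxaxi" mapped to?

What's happening: move the first 3 characters to the end (rotate left by 3), then shift every letter 5 places forward in the alphabet (wrapping around).
Starting from "pvdloxaxi": after the first operation, "loxaxipvd"; after the second, "qtcfcnuai".

qtcfcnuai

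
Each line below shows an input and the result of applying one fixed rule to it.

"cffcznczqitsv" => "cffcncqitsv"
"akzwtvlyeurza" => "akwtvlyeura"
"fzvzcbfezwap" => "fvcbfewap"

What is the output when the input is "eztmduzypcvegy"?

etmduypcvegy

The transformation: remove every "z".
On "eztmduzypcvegy" that produces "etmduypcvegy".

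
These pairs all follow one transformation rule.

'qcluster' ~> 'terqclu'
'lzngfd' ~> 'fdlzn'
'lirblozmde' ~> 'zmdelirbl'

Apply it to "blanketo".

Each output is the input with this applied: swap the front and back halves of the string, then delete the first character.
On "blanketo": the first step gives "ketoblan", and the second then gives "etoblan".

etoblan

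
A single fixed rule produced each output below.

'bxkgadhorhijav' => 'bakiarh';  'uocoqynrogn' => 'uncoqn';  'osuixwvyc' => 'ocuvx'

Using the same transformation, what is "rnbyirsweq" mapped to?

Each output is the input with this applied: keep every other character starting from the first (positions 1st, 3rd, 5th, ...), then take characters alternately from the front and the back (1st, last, 2nd, 2nd-last, ...).
Applying both steps to "rnbyirsweq": "rbise", then "rebsi".
(Check on "uocoqynrogn": → "ucqnon" → "uncoqn" ✓)

rebsi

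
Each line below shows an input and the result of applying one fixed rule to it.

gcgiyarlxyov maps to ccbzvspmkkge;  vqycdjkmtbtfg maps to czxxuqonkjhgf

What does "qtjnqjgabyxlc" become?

cbxuurpnnkgfe

Each output is the input with this applied: sort the characters into reverse alphabetical order, then shift every letter 4 places forward in the alphabet (wrapping around).
Working it through for "qtjnqjgabyxlc": intermediate "yxtqqnljjgcba", final "cbxuurpnnkgfe".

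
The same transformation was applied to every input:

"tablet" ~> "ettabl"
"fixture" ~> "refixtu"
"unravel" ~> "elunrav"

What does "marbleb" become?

The transformation: move the last 2 characters to the front (rotate right by 2).
Applying that to "marbleb" gives "ebmarbl".

ebmarbl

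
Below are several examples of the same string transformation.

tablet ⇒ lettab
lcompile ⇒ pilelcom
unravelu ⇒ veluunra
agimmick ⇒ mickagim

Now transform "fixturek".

urekfixt

What's happening: swap the front and back halves of the string.
Doing the same to "fixturek": "urekfixt".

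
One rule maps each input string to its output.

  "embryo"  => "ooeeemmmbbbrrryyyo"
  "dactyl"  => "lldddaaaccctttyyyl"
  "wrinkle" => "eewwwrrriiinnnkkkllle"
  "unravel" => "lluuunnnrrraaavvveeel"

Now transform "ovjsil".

What's happening: repeat every character 3 times, then move the last 2 characters to the front (rotate right by 2).
"ovjsil" → "ooovvvjjjsssiiilll" → "llooovvvjjjsssiiil".

llooovvvjjjsssiiil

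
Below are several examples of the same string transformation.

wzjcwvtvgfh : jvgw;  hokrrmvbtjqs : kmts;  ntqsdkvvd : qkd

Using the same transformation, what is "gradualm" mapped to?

Each output is the input with this applied: move the first character to the end, then keep one character in every 3, starting at position 2 (positions 2nd, 5th, 8th, ...).
Applying both steps to "gradualm": "radualmg", then "aag".

aag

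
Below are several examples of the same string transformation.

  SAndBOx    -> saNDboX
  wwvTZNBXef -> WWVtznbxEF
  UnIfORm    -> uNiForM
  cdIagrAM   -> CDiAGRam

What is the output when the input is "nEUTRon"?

Rule — flip the case of every letter.
For "nEUTRon" the result is "NeutrON".

NeutrON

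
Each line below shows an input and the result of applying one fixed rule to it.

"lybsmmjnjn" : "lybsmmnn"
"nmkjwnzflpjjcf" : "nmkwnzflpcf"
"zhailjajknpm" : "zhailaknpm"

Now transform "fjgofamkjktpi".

Each output is the input with this applied: remove every "j".
Doing the same to "fjgofamkjktpi": "fgofamkktpi".

fgofamkktpi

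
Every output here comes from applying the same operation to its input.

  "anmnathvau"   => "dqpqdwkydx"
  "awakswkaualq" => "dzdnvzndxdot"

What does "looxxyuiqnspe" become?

orraabxltqvsh

Rule — shift every letter 3 places forward in the alphabet (wrapping around).
On "looxxyuiqnspe" that produces "orraabxltqvsh".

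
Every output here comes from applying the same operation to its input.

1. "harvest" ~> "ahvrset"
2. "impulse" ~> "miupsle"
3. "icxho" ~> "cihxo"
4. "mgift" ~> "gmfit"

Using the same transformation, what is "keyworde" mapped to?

ekwyroed

What's happening: swap each adjacent pair of characters (1↔2, 3↔4, ...).
"keyworde" → "ekwyroed".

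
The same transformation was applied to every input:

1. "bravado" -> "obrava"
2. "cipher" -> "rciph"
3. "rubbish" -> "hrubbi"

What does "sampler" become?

The pattern: move the last character to the front, then delete the last character.
Doing the same to "sampler": "rsampl".

rsampl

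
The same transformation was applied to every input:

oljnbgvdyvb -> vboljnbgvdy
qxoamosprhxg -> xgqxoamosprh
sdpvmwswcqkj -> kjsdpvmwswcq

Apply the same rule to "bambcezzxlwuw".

The pattern: move the last 2 characters to the front (rotate right by 2).
For "bambcezzxlwuw" the result is "uwbambcezzxlw".

uwbambcezzxlw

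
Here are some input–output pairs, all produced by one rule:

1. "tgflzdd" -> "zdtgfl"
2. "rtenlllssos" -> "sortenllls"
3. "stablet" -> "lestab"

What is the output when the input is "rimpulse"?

lsrimpu

The pattern: delete the last character, then move the last 2 characters to the front (rotate right by 2).
For "rimpulse" the result is "lsrimpu".
(Check on "tgflzdd": → "tgflzd" → "zdtgfl" ✓)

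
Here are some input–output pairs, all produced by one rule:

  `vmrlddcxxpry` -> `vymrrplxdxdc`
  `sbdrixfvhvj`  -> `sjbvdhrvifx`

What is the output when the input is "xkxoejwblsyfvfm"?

Looking at the pairs, the operation is to take characters alternately from the front and the back (1st, last, 2nd, 2nd-last, ...).
Applying that to "xkxoejwblsyfvfm" gives "xmkfxvofeyjswlb".

xmkfxvofeyjswlb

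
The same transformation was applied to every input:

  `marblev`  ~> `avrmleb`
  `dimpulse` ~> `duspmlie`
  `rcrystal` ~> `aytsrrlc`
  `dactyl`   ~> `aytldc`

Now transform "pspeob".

The transformation: sort the characters into reverse alphabetical order, then move the last character to the front.
On "pspeob": the first step gives "sppoeb", and the second then gives "bsppoe".

bsppoe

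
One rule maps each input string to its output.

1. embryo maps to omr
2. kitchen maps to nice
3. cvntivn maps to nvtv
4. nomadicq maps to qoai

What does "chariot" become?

Looking at the pairs, the operation is to move the last character to the front, then keep every other character starting from the first (positions 1st, 3rd, 5th, ...).
Working it through for "chariot": intermediate "tchario", final "thro".
(Check on "kitchen": → "nkitche" → "nice" ✓)

thro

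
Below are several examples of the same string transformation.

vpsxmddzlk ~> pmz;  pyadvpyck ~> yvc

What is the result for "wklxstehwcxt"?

The pattern: keep one character in every 3, starting at position 2 (positions 2nd, 5th, 8th, ...).
So "wklxstehwcxt" becomes "kshx".

kshx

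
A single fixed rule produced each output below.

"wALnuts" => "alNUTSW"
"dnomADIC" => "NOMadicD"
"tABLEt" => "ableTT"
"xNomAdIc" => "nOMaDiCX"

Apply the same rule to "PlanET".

LANetp

The rule is to flip the case of every letter, then move the first character to the end.
"PlanET" → "pLANet" → "LANetp".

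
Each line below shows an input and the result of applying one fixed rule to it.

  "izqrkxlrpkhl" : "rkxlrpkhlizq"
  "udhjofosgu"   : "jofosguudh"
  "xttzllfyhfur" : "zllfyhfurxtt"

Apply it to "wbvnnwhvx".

nnwhvxwbv

The rule is to move the first 3 characters to the end (rotate left by 3).
So "wbvnnwhvx" becomes "nnwhvxwbv".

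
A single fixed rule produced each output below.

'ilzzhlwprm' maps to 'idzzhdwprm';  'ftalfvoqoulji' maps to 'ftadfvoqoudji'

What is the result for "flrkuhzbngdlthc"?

fdrkuhzbngddthc

Looking at the pairs, the operation is to replace every "l" with "d".
Doing the same to "flrkuhzbngdlthc": "fdrkuhzbngddthc".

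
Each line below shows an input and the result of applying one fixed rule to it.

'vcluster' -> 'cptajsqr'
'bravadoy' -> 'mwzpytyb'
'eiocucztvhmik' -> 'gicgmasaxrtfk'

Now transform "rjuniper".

cpphslgn

Rule — shift every letter 2 places backward in the alphabet (wrapping around), then move the last 2 characters to the front (rotate right by 2).
On "rjuniper": the first step gives "phslgncp", and the second then gives "cpphslgn".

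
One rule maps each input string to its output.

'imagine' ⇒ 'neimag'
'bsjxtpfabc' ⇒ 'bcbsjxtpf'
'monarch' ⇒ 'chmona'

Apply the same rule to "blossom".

In each case the input is transformed by: move the last 3 characters to the front (rotate right by 3), then delete the first character.
For "blossom" the result is "omblos".

omblos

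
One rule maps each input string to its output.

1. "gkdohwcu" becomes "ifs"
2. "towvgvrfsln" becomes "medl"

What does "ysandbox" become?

qbv

What's happening: keep one character in every 3, starting at position 2 (positions 2nd, 5th, 8th, ...), then shift every letter 2 places backward in the alphabet (wrapping around).
On "ysandbox" that produces "qbv".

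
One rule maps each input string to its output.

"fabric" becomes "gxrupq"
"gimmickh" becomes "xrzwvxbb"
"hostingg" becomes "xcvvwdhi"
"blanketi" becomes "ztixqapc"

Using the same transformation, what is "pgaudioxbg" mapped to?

The transformation: shift every letter 11 places backward in the alphabet (wrapping around), then swap the front and back halves of the string.
"pgaudioxbg" → "evpjsxdmqv" → "xdmqvevpjs".

xdmqvevpjs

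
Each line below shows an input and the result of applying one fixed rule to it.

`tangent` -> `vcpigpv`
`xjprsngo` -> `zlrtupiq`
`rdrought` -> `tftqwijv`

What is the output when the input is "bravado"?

dtcxcfq

The rule is to shift every letter 2 places forward in the alphabet (wrapping around).
So "bravado" becomes "dtcxcfq".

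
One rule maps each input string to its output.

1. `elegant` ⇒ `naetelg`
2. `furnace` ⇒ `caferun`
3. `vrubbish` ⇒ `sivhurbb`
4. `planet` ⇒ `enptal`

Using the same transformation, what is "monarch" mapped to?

What's happening: move the last 3 characters to the front (rotate right by 3), then swap each adjacent pair of characters (1↔2, 3↔4, ...).
Starting from "monarch": after the first operation, "rchmona"; after the second, "crmhnoa".

crmhnoa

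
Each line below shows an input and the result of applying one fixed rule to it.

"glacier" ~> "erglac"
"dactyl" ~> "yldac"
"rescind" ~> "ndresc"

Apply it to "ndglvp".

vpndg

The transformation: move the last 3 characters to the front (rotate right by 3), then delete the first character.
Applying both steps to "ndglvp": "lvpndg", then "vpndg".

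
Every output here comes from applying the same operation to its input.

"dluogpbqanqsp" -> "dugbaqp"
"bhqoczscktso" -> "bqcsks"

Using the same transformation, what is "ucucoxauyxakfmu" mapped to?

uuoayafu

The transformation: keep every other character starting from the first (positions 1st, 3rd, 5th, ...).
"ucucoxauyxakfmu" → "uuoayafu".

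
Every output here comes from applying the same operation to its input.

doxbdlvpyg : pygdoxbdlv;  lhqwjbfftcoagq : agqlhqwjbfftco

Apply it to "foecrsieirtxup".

Looking at the pairs, the operation is to move the last 3 characters to the front (rotate right by 3).
On "foecrsieirtxup" that produces "xupfoecrsieirt".

xupfoecrsieirt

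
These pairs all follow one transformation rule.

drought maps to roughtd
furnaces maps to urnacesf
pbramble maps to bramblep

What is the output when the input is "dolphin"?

Looking at the pairs, the operation is to move the first character to the end.
Applying that to "dolphin" gives "olphind".

olphind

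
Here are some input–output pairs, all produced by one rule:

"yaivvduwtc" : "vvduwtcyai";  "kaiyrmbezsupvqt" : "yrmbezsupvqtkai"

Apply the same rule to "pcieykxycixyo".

In each case the input is transformed by: move the first 3 characters to the end (rotate left by 3).
On "pcieykxycixyo" that produces "eykxycixyopci".

eykxycixyopci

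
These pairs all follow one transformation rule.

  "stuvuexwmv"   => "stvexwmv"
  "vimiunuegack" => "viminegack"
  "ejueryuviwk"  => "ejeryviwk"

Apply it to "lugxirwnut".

What's happening: remove every "u".
Doing the same to "lugxirwnut": "lgxirwnt".

lgxirwnt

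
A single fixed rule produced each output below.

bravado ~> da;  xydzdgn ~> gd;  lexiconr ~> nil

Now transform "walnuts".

tl

What's happening: reverse the string, then keep one character in every 3, starting at position 2 (positions 2nd, 5th, 8th, ...).
Starting from "walnuts": after the first operation, "stunlaw"; after the second, "tl".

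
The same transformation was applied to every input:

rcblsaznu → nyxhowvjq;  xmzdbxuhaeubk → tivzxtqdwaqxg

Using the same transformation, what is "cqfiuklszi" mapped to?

The pattern: shift every letter 4 places backward in the alphabet (wrapping around).
Applying that to "cqfiuklszi" gives "ymbeqghove".

ymbeqghove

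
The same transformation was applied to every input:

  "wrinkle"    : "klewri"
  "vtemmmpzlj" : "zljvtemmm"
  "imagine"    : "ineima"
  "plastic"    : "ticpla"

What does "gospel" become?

Rule — move the last 3 characters to the front (rotate right by 3), then delete the last character.
Working it through for "gospel": intermediate "pelgos", final "pelgo".

pelgo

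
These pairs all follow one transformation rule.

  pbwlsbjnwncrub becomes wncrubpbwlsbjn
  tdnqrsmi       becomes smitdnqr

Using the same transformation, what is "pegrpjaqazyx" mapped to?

The rule is to swap the front and back halves of the string, then move the first character to the end.
Applying both steps to "pegrpjaqazyx": "aqazyxpegrpj", then "qazyxpegrpja".

qazyxpegrpja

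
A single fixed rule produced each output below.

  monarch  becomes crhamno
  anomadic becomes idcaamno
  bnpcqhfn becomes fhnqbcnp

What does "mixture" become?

ruetmxi

The transformation: move the last 2 characters to the front (rotate right by 2), then take characters alternately from the front and the back (1st, last, 2nd, 2nd-last, ...).
Applying that to "mixture" gives "ruetmxi".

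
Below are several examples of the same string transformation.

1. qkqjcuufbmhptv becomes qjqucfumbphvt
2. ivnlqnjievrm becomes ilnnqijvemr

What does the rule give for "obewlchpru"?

In each case the input is transformed by: swap each adjacent pair of characters (1↔2, 3↔4, ...), then delete the first character.
Working it through for "obewlchpru": intermediate "boweclphur", final "oweclphur".

oweclphur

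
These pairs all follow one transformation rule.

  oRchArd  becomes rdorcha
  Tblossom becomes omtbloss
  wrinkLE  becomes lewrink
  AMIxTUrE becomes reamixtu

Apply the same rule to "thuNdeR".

What's happening: move the last 2 characters to the front (rotate right by 2), then convert every letter to lowercase.
Starting from "thuNdeR": after the first operation, "eRthuNd"; after the second, "erthund".

erthund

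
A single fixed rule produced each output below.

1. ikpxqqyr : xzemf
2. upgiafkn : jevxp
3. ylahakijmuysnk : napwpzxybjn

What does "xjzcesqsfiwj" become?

The pattern: delete the last 3 characters, then shift every letter 11 places backward in the alphabet (wrapping around).
On "xjzcesqsfiwj" that produces "myorthfhu".
(Check on "upgiafkn": → "upgia" → "jevxp" ✓)

myorthfhu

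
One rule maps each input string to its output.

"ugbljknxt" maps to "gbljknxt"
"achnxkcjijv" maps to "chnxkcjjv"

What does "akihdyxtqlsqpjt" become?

khdyxtqlsqpjt

What's happening: remove every vowel.
For "akihdyxtqlsqpjt" the result is "khdyxtqlsqpjt".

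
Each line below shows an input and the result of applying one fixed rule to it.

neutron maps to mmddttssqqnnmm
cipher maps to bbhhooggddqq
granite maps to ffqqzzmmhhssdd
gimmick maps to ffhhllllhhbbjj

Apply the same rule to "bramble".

aaqqzzllaakkdd

Each output is the input with this applied: shift every letter 1 place backward in the alphabet (wrapping around), then double every character.
Working it through for "bramble": intermediate "aqzlakd", final "aaqqzzllaakkdd".
(Check on "granite": → "fqzmhsd" → "ffqqzzmmhhssdd" ✓)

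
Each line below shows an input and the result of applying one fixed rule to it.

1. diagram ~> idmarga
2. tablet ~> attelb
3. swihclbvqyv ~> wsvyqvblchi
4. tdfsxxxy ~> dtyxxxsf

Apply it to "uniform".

numrofi

The transformation: reverse the string, then move the last 2 characters to the front (rotate right by 2).
So "uniform" becomes "numrofi".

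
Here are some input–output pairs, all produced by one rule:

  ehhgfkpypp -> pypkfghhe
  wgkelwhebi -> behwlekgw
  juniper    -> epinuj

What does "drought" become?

hguord

Rule — reverse the string, then delete the first character.
Starting from "drought": after the first operation, "thguord"; after the second, "hguord".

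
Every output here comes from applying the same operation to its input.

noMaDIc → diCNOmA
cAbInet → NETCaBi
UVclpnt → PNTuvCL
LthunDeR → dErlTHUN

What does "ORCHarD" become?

ARdorch

The transformation: move the last 3 characters to the front (rotate right by 3), then flip the case of every letter.
Starting from "ORCHarD": after the first operation, "arDORCH"; after the second, "ARdorch".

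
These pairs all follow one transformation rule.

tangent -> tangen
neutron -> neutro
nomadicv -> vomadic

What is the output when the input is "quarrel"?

luarre

The transformation: delete the first character, then move the last character to the front.
Starting from "quarrel": after the first operation, "uarrel"; after the second, "luarre".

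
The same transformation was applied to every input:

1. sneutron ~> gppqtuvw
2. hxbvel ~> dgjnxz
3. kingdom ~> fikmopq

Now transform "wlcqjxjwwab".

Each output is the input with this applied: sort the characters into alphabetical order, then shift every letter 2 places forward in the alphabet (wrapping around).
On "wlcqjxjwwab": the first step gives "abcjjlqwwwx", and the second then gives "cdellnsyyyz".

cdellnsyyyz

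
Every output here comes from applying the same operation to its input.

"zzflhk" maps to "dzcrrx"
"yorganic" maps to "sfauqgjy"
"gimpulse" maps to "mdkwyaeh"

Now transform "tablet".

The pattern: shift every letter 8 places backward in the alphabet (wrapping around), then swap the front and back halves of the string.
Working it through for "tablet": intermediate "lstdwl", final "dwllst".
(Check on "zzflhk": → "rrxdzc" → "dzcrrx" ✓)

dwllst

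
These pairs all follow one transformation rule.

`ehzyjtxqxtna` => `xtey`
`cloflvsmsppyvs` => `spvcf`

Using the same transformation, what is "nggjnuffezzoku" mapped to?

fzknj

What's happening: keep one character in every 3, starting at position 1 (positions 1st, 4th, 7th, ...), then move the first 2 characters to the end (rotate left by 2).
Applying that to "nggjnuffezzoku" gives "fzknj".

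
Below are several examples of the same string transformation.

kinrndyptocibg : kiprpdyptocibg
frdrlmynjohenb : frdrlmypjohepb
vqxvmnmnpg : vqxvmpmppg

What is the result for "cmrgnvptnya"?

Looking at the pairs, the operation is to replace every "n" with "p".
"cmrgnvptnya" → "cmrgpvptpya".

cmrgpvptpya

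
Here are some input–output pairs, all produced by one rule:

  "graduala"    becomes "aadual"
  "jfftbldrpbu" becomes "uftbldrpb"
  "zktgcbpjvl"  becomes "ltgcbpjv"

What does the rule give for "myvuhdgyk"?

The transformation: delete the first 2 characters, then move the last character to the front.
For "myvuhdgyk", step one produces "vuhdgyk"; step two turns that into "kvuhdgy".

kvuhdgy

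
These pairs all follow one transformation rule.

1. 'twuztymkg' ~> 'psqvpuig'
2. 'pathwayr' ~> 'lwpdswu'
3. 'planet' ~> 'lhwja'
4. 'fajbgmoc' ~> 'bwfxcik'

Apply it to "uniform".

Each output is the input with this applied: delete the last character, then shift every letter 4 places backward in the alphabet (wrapping around).
Applying both steps to "uniform": "unifor", then "qjebkn".

qjebkn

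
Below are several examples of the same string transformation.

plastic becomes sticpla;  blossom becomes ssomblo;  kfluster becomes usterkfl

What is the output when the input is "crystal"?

The transformation: move the first 3 characters to the end (rotate left by 3).
On "crystal" that produces "stalcry".

stalcry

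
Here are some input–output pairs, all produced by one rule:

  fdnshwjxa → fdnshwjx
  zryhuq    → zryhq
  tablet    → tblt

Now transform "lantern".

lntrn

The transformation: remove every vowel.
So "lantern" becomes "lntrn".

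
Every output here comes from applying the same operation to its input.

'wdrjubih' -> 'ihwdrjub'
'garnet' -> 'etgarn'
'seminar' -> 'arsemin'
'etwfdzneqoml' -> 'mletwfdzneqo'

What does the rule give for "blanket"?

etblank

What's happening: move the last 2 characters to the front (rotate right by 2).
For "blanket" the result is "etblank".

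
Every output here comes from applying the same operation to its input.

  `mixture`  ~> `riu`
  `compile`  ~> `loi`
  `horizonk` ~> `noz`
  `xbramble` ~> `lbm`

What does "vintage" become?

The transformation: move the last 2 characters to the front (rotate right by 2), then keep one character in every 3, starting at position 1 (positions 1st, 4th, 7th, ...).
Applying both steps to "vintage": "gevinta", then "gia".

gia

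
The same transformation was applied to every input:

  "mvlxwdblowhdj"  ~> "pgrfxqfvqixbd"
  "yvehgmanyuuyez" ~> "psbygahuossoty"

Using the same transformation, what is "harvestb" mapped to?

ubplmyvn

In each case the input is transformed by: shift every letter 6 places backward in the alphabet (wrapping around), then swap each adjacent pair of characters (1↔2, 3↔4, ...).
Applying both steps to "harvestb": "bulpymnv", then "ubplmyvn".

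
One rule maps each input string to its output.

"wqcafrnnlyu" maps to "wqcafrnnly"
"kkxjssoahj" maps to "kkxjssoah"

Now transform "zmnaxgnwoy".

zmnaxgnwo

The transformation: delete the last character.
Applying that to "zmnaxgnwoy" gives "zmnaxgnwo".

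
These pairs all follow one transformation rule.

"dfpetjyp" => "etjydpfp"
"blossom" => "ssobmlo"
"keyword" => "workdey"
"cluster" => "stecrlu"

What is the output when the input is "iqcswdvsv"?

Each output is the input with this applied: swap the first and last characters, then move the first 3 characters to the end (rotate left by 3).
Working it through for "iqcswdvsv": intermediate "vqcswdvsi", final "swdvsivqc".

swdvsivqc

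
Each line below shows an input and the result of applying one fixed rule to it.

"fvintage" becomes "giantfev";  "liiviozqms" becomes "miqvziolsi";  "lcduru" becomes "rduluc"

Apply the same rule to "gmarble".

Rule — take characters alternately from the front and the back (1st, last, 2nd, 2nd-last, ...), then move the first 3 characters to the end (rotate left by 3).
On "gmarble": the first step gives "gemlabr", and the second then gives "labrgem".

labrgem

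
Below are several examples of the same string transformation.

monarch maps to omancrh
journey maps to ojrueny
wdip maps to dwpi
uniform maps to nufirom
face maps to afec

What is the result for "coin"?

In each case the input is transformed by: swap each adjacent pair of characters (1↔2, 3↔4, ...).
On "coin" that produces "ocni".

ocni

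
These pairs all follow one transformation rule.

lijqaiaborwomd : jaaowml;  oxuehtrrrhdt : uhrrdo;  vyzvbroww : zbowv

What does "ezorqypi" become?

oqpe

The rule is to keep every other character starting from the first (positions 1st, 3rd, 5th, ...), then move the first character to the end.
Working it through for "ezorqypi": intermediate "eoqp", final "oqpe".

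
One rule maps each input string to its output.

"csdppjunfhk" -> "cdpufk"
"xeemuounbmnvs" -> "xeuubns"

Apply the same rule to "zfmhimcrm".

In each case the input is transformed by: keep every other character starting from the first (positions 1st, 3rd, 5th, ...).
Doing the same to "zfmhimcrm": "zmicm".

zmicm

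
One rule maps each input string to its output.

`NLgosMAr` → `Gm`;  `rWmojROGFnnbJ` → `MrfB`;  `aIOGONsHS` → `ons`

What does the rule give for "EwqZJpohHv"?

The pattern: flip the case of every letter, then keep one character in every 3, starting at position 3 (positions 3rd, 6th, 9th, ...).
On "EwqZJpohHv": the first step gives "eWQzjPOHhV", and the second then gives "QPh".

QPh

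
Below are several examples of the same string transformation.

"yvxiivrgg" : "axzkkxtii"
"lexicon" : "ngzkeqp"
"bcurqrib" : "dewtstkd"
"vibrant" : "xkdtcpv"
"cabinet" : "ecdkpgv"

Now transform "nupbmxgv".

The pattern: shift every letter 2 places forward in the alphabet (wrapping around).
Doing the same to "nupbmxgv": "pwrdozix".

pwrdozix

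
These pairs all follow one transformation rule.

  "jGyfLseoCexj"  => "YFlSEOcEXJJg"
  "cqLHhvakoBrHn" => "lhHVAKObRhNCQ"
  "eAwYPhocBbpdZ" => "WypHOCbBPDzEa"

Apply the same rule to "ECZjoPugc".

Rule — move the first 2 characters to the end (rotate left by 2), then flip the case of every letter.
For "ECZjoPugc", step one produces "ZjoPugcEC"; step two turns that into "zJOpUGCec".

zJOpUGCec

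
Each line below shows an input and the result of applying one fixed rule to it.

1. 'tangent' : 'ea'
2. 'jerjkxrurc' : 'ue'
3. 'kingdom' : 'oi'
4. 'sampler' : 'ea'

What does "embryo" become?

The pattern: move the first 3 characters to the end (rotate left by 3), then keep only the vowels.
On "embryo": the first step gives "ryoemb", and the second then gives "oe".

oe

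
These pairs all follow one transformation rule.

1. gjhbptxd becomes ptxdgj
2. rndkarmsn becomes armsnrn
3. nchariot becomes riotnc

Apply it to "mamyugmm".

The transformation: move the first 2 characters to the end (rotate left by 2), then delete the first 2 characters.
"mamyugmm" → "myugmmma" → "ugmmma".

ugmmma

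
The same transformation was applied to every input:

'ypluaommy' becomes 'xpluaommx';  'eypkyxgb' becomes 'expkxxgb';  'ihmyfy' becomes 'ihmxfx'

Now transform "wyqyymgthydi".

wxqxxmgthxdi

In each case the input is transformed by: replace every "y" with "x".
Applying that to "wyqyymgthydi" gives "wxqxxmgthxdi".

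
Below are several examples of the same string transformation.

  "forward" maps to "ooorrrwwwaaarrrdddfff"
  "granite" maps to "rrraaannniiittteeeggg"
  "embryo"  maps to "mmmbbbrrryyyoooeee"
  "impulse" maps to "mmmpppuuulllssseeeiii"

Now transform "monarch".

Each output is the input with this applied: move the first character to the end, then repeat every character 3 times.
On "monarch": the first step gives "onarchm", and the second then gives "ooonnnaaarrrccchhhmmm".

ooonnnaaarrrccchhhmmm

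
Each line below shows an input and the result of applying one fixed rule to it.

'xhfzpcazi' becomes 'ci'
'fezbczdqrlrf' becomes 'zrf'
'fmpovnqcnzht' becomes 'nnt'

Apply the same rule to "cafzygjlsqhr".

gsr

The transformation: keep one character in every 3, starting at position 3 (positions 3rd, 6th, 9th, ...), then delete the first character.
"cafzygjlsqhr" → "fgsr" → "gsr".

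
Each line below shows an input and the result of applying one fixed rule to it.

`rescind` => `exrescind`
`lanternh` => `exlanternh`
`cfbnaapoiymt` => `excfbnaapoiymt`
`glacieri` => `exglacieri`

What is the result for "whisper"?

exwhisper

The rule is to prepend "ex".
On "whisper" that produces "exwhisper".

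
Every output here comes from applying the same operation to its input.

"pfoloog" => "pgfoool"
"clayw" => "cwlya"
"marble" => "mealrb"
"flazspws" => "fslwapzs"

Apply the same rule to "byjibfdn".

The rule is to take characters alternately from the front and the back (1st, last, 2nd, 2nd-last, ...).
Applying that to "byjibfdn" gives "bnydjfib".

bnydjfib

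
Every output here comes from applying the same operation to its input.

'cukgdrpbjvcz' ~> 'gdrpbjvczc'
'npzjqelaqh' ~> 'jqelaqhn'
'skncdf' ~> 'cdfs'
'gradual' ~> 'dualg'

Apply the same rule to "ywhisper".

Looking at the pairs, the operation is to move the first 3 characters to the end (rotate left by 3), then delete the last 2 characters.
Applying both steps to "ywhisper": "isperywh", then "ispery".

ispery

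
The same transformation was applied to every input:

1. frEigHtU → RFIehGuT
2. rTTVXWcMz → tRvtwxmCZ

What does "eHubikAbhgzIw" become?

hEBUKIBaGHiZW

Rule — swap each adjacent pair of characters (1↔2, 3↔4, ...), then flip the case of every letter.
"eHubikAbhgzIw" → "HebukibAghIzw" → "hEBUKIBaGHiZW".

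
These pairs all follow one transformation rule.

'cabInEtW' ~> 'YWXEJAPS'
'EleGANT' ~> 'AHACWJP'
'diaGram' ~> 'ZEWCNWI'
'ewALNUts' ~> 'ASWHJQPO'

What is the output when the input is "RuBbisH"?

NQXXEOD

Rule — shift every letter 4 places backward in the alphabet (wrapping around), then convert every letter to uppercase.
For "RuBbisH", step one produces "NqXxeoD"; step two turns that into "NQXXEOD".
(Check on "diaGram": → "zewCnwi" → "ZEWCNWI" ✓)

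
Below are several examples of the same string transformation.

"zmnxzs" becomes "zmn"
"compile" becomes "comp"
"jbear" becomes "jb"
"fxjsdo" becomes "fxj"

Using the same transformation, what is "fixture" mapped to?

The pattern: delete the last 3 characters.
On "fixture" that produces "fixt".

fixt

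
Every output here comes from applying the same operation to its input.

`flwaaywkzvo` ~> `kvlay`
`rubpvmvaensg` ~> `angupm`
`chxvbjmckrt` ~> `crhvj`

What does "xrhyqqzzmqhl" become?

The transformation: keep every other character starting from the second (positions 2nd, 4th, 6th, ...), then move the first 3 characters to the end (rotate left by 3).
"xrhyqqzzmqhl" → "ryqzql" → "zqlryq".

zqlryq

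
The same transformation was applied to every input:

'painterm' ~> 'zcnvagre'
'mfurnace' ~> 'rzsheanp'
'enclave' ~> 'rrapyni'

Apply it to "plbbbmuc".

Each output is the input with this applied: shift every letter 13 places forward in the alphabet (wrapping around) — i.e. ROT13, then move the last character to the front.
Starting from "plbbbmuc": after the first operation, "cyooozhp"; after the second, "pcyooozh".

pcyooozh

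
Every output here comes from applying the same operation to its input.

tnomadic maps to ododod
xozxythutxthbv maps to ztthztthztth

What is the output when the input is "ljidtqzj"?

iqiqiq

Rule — keep one character in every 3, starting at position 3 (positions 3rd, 6th, 9th, ...), then write the whole string 3 times in a row.
"ljidtqzj" → "iq" → "iqiqiq".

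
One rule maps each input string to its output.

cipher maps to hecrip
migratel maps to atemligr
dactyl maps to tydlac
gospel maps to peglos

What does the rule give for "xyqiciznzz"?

Each output is the input with this applied: swap the first and last characters, then swap the front and back halves of the string.
On "xyqiciznzz": the first step gives "zyqiciznzx", and the second then gives "iznzxzyqic".

iznzxzyqic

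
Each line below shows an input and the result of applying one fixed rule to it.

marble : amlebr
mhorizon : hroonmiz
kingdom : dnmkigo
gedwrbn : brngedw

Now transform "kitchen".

In each case the input is transformed by: sort the characters into reverse alphabetical order, then swap the first and last characters.
For "kitchen" the result is "cnkihet".

cnkihet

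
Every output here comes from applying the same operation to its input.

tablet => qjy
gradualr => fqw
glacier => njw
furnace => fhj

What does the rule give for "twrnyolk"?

tqp

What's happening: shift every letter 5 places forward in the alphabet (wrapping around), then keep only the last 3 characters.
Working it through for "twrnyolk": intermediate "ybwsdtqp", final "tqp".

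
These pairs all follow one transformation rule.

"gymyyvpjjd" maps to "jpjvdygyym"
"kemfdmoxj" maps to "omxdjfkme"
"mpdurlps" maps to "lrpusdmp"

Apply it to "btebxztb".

zxtbbebt

The transformation: move the last 3 characters to the front (rotate right by 3), then take characters alternately from the front and the back (1st, last, 2nd, 2nd-last, ...).
Working it through for "btebxztb": intermediate "ztbbtebx", final "zxtbbebt".
(Check on "kemfdmoxj": → "oxjkemfdm" → "omxdjfkme" ✓)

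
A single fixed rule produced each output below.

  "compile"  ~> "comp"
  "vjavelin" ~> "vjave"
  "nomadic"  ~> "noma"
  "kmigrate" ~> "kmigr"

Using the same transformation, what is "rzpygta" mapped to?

rzpy

Rule — delete the last 3 characters.
Doing the same to "rzpygta": "rzpy".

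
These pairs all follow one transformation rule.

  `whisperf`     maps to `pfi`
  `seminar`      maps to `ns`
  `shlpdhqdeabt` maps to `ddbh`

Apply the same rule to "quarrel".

rq

Looking at the pairs, the operation is to move the first 3 characters to the end (rotate left by 3), then keep one character in every 3, starting at position 2 (positions 2nd, 5th, 8th, ...).
Applying both steps to "quarrel": "rrelqua", then "rq".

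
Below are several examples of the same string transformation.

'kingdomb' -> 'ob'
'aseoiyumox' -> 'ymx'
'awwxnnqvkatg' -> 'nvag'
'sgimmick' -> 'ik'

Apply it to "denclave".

ae

The pattern: keep every other character starting from the second (positions 2nd, 4th, 6th, ...), then delete the first 2 characters.
Working it through for "denclave": intermediate "ecae", final "ae".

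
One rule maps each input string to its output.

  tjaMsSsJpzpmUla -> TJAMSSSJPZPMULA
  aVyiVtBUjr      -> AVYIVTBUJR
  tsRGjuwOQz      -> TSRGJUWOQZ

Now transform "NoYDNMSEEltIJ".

NOYDNMSEELTIJ

The pattern: convert every letter to uppercase.
For "NoYDNMSEEltIJ" the result is "NOYDNMSEELTIJ".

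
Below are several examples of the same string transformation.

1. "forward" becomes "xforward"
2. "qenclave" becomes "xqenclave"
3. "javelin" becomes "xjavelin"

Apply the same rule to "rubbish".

xrubbish

The rule is to prepend "x".
Applying that to "rubbish" gives "xrubbish".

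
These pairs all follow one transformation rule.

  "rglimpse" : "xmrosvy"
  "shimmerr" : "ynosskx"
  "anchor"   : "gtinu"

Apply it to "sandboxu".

ygtjhud

What's happening: delete the last character, then shift every letter 6 places forward in the alphabet (wrapping around).
"sandboxu" → "sandbox" → "ygtjhud".
(Check on "anchor": → "ancho" → "gtinu" ✓)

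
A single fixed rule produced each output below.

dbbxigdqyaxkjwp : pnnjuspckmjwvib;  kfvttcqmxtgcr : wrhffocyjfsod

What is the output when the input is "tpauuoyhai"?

fbmggaktmu

Each output is the input with this applied: shift every letter 12 places forward in the alphabet (wrapping around).
For "tpauuoyhai" the result is "fbmggaktmu".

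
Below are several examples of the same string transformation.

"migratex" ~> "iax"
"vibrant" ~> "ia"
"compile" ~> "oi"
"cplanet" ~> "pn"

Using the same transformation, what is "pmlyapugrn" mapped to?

mag

The transformation: keep one character in every 3, starting at position 2 (positions 2nd, 5th, 8th, ...).
On "pmlyapugrn" that produces "mag".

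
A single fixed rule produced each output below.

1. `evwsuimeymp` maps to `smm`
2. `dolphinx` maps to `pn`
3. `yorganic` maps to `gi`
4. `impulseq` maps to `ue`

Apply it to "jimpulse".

ps

Each output is the input with this applied: delete the first character, then keep one character in every 3, starting at position 3 (positions 3rd, 6th, 9th, ...).
Applying both steps to "jimpulse": "impulse", then "ps".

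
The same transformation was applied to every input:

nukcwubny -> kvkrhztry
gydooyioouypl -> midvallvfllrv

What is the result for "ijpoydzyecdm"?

Each output is the input with this applied: shift every letter 3 places backward in the alphabet (wrapping around), then move the last 2 characters to the front (rotate right by 2).
So "ijpoydzyecdm" becomes "ajfgmlvawvbz".

ajfgmlvawvbz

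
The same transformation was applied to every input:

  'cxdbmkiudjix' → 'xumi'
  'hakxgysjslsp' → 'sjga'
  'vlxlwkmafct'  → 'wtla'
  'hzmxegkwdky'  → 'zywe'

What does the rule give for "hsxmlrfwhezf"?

zwsl

Looking at the pairs, the operation is to keep one character in every 3, starting at position 2 (positions 2nd, 5th, 8th, ...), then sort the characters into reverse alphabetical order.
Working it through for "hsxmlrfwhezf": intermediate "slwz", final "zwsl".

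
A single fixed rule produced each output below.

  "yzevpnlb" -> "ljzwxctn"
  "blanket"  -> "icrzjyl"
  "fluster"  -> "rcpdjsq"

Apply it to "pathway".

Each output is the input with this applied: shift every letter 2 places backward in the alphabet (wrapping around), then move the last 3 characters to the front (rotate right by 3).
On "pathway": the first step gives "nyrfuyw", and the second then gives "uywnyrf".

uywnyrf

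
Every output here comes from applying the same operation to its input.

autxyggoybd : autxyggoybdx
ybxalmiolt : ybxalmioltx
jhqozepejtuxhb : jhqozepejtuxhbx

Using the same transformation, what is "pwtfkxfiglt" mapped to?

pwtfkxfigltx

The rule is to append "x".
So "pwtfkxfiglt" becomes "pwtfkxfigltx".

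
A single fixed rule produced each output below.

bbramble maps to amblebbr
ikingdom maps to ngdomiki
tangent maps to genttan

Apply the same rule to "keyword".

wordkey

The rule is to move the first 3 characters to the end (rotate left by 3).
For "keyword" the result is "wordkey".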